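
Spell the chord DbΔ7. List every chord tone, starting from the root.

Db  F  Ab  C

DbΔ7 is a major seventh built on Db.
Db — root
F — major 3rd
Ab — perfect 5th
C — major 7th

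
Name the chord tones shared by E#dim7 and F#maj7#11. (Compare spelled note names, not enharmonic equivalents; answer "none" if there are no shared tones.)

E#

E#dim7: E# G# B D
F#maj7#11: F# A# C# E# B#
Common to both → E#.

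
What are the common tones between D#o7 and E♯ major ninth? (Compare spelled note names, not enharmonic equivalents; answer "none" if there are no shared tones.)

D#o7: D# F# A C
E♯ major ninth: E# G## B# D## F##
Common to both → none.

none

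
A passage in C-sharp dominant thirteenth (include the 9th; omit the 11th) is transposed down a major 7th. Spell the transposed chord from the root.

C-sharp down a major 7th → D. New chord: D dominant thirteenth.
- root: D
- major 3rd: F-sharp
- perfect 5th: A
- minor 7th: C
- major 9th: E
- major 13th: B

D, F-sharp, A, C, E, B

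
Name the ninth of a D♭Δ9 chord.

D♭Δ9 is built on Db; its 9th is a major 9th above the root.
A second above D uses the letter E, and the major 9th above Db is Eb.

Eb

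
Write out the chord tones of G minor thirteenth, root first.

G minor thirteenth: minor thirteenth on G.
- root: G
- minor 3rd: B-flat
- perfect 5th: D
- minor 7th: F
- major 9th: A
- perfect 11th: C
- major 13th: E

G, B-flat, D, F, A, C, E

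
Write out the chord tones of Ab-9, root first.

Root Ab, quality minor ninth:
- root: Ab
- minor 3rd: Cb
- perfect 5th: Eb
- minor 7th: Gb
- major 9th: Bb

Ab  Cb  Eb  Gb  Bb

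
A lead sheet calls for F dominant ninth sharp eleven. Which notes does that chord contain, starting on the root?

F  A  C  E-flat  G  B

F dominant ninth sharp eleven is a dominant ninth sharp eleven built on F.
F — root
A — major 3rd
C — perfect 5th
E-flat — minor 7th
G — major 9th
B — augmented 11th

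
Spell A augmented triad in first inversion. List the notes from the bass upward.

C-sharp, E-sharp, A

A augmented triad = A–C-sharp–E-sharp; first inversion → third (C-sharp) lowest.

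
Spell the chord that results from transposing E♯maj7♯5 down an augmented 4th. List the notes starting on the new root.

An augmented 4th down from E# is B, so the new chord is B augmented major seventh.
root → B
3rd (major 3rd) → D#
5th (augmented 5th) → F##
7th (major 7th) → A#

B  D#  F##  A#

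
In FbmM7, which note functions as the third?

FbmM7 is built on F♭; its 3rd is a minor 3rd above the root.
A third above F uses the letter A, and the minor 3rd above F♭ is A𝄫.

A𝄫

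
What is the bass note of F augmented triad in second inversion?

C-sharp

F augmented triad = F–A–C-sharp. Second inversion → fifth in the bass = C-sharp.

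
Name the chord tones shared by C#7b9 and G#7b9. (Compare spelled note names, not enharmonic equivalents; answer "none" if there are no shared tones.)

C#7b9: C# E# G# B D
G#7b9: G# B# D# F# A
Common to both → G#.

G#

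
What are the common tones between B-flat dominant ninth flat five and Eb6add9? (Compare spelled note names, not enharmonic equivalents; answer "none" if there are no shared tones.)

Bb C

B-flat dominant ninth flat five = Bb, D, Fb, Ab, C.
Eb6add9 = Eb, G, Bb, C, F.
Shared: Bb, C.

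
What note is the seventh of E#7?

E#7 is built on E♯; its 7th is a minor 7th above the root.
A seventh above E uses the letter D, and the minor 7th above E♯ is D♯.

D♯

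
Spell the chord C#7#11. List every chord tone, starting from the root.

C♯  E♯  G♯  B  F𝄪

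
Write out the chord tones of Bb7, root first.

Root Bb, quality dominant seventh:
root → Bb
3rd (major 3rd) → D
5th (perfect 5th) → F
7th (minor 7th) → Ab

Bb – D – F – Ab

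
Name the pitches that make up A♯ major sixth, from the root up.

A♯ major sixth is a major sixth built on A#.
A# — root
C## — major 3rd
E# — perfect 5th
F## — major 6th

A#, C##, E#, F##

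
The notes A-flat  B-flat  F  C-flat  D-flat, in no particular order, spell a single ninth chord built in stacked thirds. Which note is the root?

B-flat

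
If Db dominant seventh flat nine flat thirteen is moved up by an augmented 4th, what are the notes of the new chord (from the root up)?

Db up an augmented 4th → G. New chord: G dominant seventh flat nine flat thirteen.
root → G
3rd (major 3rd) → B
5th (perfect 5th) → D
7th (minor 7th) → F
9th (minor 9th) → Ab
13th (minor 13th) → Eb

G, B, D, F, Ab, Eb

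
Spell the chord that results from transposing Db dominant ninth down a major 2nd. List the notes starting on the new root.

Transposed root: Db → Cb (major 2nd down). So we spell Cb dominant ninth:
- root: Cb
- major 3rd: Eb
- perfect 5th: Gb
- minor 7th: Bbb
- major 9th: Db

Cb – Eb – Gb – Bbb – Db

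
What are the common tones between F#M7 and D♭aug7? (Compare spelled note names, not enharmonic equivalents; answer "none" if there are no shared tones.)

F#M7 = F#, A#, C#, E#.
D♭aug7 = Db, F, A, Cb.
Shared: none.

none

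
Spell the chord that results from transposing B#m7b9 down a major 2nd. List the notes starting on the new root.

Transposed root: B# → A# (major 2nd down). So we spell A# minor seventh flat nine:
A# — root
C# — minor 3rd
E# — perfect 5th
G# — minor 7th
B — minor 9th

A#  C#  E#  G#  B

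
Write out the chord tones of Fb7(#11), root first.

F♭ – A♭ – C♭ – E𝄫 – B♭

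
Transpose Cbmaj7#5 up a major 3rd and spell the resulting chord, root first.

Eb, G, B, D

A major 3rd up from Cb is Eb, so the new chord is Eb augmented major seventh.
Eb — root
G — major 3rd
B — augmented 5th
D — major 7th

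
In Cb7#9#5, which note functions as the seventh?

Bbb

Root of Cb7#9#5 = Cb. The 7th is a minor 7th: Cb up a minor 7th → Bbb.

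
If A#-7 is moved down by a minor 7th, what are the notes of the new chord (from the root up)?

A# down a minor 7th → B#. New chord: B# minor seventh.
- root: B#
- minor 3rd: D#
- perfect 5th: F##
- minor 7th: A#

B#, D#, F##, A#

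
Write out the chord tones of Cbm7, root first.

Cbm7: minor seventh on Cb.
- root: Cb
- minor 3rd: Ebb
- perfect 5th: Gb
- minor 7th: Bbb

Cb, Ebb, Gb, Bbb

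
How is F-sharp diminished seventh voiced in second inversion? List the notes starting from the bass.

In root position, F-sharp diminished seventh is F♯–A–C–E♭.
Second inversion puts the fifth (C) in the bass.

C, E♭, F♯, A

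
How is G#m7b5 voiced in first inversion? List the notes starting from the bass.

B, D, F#, G#

In root position, G#m7b5 is G#–B–D–F#.
First inversion puts the third (B) in the bass.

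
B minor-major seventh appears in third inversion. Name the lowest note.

A#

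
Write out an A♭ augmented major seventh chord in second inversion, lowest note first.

In root position, A♭ augmented major seventh is A-flat–C–E–G.
Second inversion puts the fifth (E) in the bass.

E  G  A-flat  C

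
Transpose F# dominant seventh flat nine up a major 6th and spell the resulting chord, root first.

F# up a major 6th → D#. New chord: D# dominant seventh flat nine.
- root: D#
- major 3rd: F##
- perfect 5th: A#
- minor 7th: C#
- minor 9th: E

D#, F##, A#, C#, E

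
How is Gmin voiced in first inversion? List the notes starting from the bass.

Bb D G

In root position, Gmin is G–Bb–D.
First inversion puts the third (Bb) in the bass.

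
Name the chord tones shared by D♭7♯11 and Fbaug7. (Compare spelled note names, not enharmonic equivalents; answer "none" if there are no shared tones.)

Ab

D♭7♯11: Db F Ab Cb G
Fbaug7: Fb Ab C Ebb
Common to both → Ab.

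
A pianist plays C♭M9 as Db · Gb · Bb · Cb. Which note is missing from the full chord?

Eb

The full C♭M9 chord is Cb, Eb, Gb, Bb, Db.
Comparing with the voicing, the major 3rd (3rd) — Eb — is absent.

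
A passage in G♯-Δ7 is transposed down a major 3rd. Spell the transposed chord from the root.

E – G – B – D#

A major 3rd down from G# is E, so the new chord is E minor-major seventh.
- root: E
- minor 3rd: G
- perfect 5th: B
- major 7th: D#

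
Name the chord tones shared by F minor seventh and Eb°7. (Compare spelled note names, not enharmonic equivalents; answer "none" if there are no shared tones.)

F minor seventh: F Ab C Eb
Eb°7: Eb Gb Bbb Dbb
Common to both → Eb.

Eb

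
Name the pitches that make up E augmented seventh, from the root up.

E, G#, B#, D

E augmented seventh: augmented seventh on E.
E — root
G# — major 3rd
B# — augmented 5th
D — minor 7th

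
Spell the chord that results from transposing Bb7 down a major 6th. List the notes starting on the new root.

Db – F – Ab – Cb

Transposed root: Bb → Db (major 6th down). So we spell Db dominant seventh:
- root: Db
- major 3rd: F
- perfect 5th: Ab
- minor 7th: Cb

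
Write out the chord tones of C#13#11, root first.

C#13#11 is a dominant thirteenth sharp eleven built on C#.
root → C#
3rd (major 3rd) → E#
5th (perfect 5th) → G#
7th (minor 7th) → B
9th (major 9th) → D#
11th (augmented 11th) → F##
13th (major 13th) → A#

C# – E# – G# – B – D# – F## – A#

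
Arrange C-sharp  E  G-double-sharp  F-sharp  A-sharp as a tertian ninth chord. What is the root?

Stacking in thirds gives F-sharp – A-sharp – C-sharp – E – G-double-sharp, so F-sharp is the root — F-sharp dominant seventh sharp nine.

F-sharp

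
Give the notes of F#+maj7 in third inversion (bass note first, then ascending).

E# – F# – A# – C##

F#+maj7 = F#–A#–C##–E#; third inversion → seventh (E#) lowest.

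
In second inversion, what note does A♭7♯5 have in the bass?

E

A♭7♯5 = Ab–C–E–Gb. Second inversion → fifth in the bass = E.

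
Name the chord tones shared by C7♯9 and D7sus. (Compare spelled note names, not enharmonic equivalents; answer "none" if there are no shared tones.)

C7♯9: C E G Bb D#
D7sus: D G A C
Common to both → C, G.

C, G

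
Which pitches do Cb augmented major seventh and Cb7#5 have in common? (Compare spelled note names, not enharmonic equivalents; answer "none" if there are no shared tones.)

Cb augmented major seventh = Cb, Eb, G, Bb.
Cb7#5 = Cb, Eb, G, Bbb.
Shared: Cb, Eb, G.

Cb Eb G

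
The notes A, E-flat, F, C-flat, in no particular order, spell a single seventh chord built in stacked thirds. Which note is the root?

F

Arranged so that each adjacent pair is a third by letter name: F – A – C-flat – E-flat.
The bottom of that stack, F, is the root (this is F dominant seventh flat five).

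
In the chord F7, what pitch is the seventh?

Eb

Root of F7 = F. The 7th is a minor 7th: F up a minor 7th → Eb.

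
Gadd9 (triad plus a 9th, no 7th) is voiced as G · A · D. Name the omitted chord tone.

The full Gadd9 chord is G, B, D, A.
Comparing with the voicing, the major 3rd (3rd) — B — is absent.

B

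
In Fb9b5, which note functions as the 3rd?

A♭

Root of Fb9b5 = F♭. The 3rd is a major 3rd: F♭ up a major 3rd → A♭.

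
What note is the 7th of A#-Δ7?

G##

A#-Δ7 is built on A#; its 7th is a major 7th above the root.
A seventh above A uses the letter G, and the major 7th above A# is G##.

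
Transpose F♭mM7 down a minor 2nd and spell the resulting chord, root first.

Eb  Gb  Bb  D

Transposed root: Fb → Eb (minor 2nd down). So we spell Eb minor-major seventh:
- root: Eb
- minor 3rd: Gb
- perfect 5th: Bb
- major 7th: D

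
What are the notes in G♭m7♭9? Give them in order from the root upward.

G♭m7♭9: minor seventh flat nine on Gb.
root → Gb
3rd (minor 3rd) → Bbb
5th (perfect 5th) → Db
7th (minor 7th) → Fb
9th (minor 9th) → Abb

Gb, Bbb, Db, Fb, Abb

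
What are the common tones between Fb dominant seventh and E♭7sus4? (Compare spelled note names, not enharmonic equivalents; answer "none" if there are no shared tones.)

Fb dominant seventh: Fb Ab Cb Ebb
E♭7sus4: Eb Ab Bb Db
Common to both → Ab.

Ab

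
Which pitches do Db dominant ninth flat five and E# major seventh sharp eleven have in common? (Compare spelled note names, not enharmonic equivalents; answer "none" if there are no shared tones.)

Db dominant ninth flat five: D-flat F A-double-flat C-flat E-flat
E# major seventh sharp eleven: E-sharp G-double-sharp B-sharp D-double-sharp A-double-sharp
Common to both → none.

none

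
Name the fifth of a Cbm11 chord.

Cbm11 is built on Cb; its 5th is a perfect 5th above the root.
A fifth above C uses the letter G, and the perfect 5th above Cb is Gb.

Gb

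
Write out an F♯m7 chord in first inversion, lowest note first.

A, C#, E, F#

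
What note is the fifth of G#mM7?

G#mM7 is built on G♯; its 5th is a perfect 5th above the root.
A fifth above G uses the letter D, and the perfect 5th above G♯ is D♯.

D♯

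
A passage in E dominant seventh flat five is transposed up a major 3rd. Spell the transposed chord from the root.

G-sharp, B-sharp, D, F-sharp

E up a major 3rd → G-sharp. New chord: G-sharp dominant seventh flat five.
Root: G-sharp
Major 3rd (3rd): B-sharp
Diminished 5th (5th): D
Minor 7th (7th): F-sharp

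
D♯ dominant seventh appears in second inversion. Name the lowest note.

A-sharp

D♯ dominant seventh in root position is D-sharp–F-double-sharp–A-sharp–C-sharp.
Second inversion places the fifth in the bass, which is A-sharp.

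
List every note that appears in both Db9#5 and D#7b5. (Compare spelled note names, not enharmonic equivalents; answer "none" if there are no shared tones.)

Db9#5 = D♭, F, A, C♭, E♭.
D#7b5 = D♯, F𝄪, A, C♯.
Shared: A.

A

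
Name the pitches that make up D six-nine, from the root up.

D  F-sharp  A  B  E

D six-nine: six-nine on D.
- root: D
- major 3rd: F-sharp
- perfect 5th: A
- major 6th: B
- major 9th: E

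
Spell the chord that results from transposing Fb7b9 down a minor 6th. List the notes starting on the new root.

A minor 6th down from Fb is Ab, so the new chord is Ab dominant seventh flat nine.
Root: Ab
Major 3rd (3rd): C
Perfect 5th (5th): Eb
Minor 7th (7th): Gb
Minor 9th (9th): Bbb

Ab C Eb Gb Bbb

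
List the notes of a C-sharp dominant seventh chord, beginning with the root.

C-sharp dominant seventh: dominant seventh on C-sharp.
C-sharp — root
E-sharp — major 3rd
G-sharp — perfect 5th
B — minor 7th

C-sharp  E-sharp  G-sharp  B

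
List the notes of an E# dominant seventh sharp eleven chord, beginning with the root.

E-sharp, G-double-sharp, B-sharp, D-sharp, A-double-sharp

E# dominant seventh sharp eleven: dominant seventh sharp eleven on E-sharp.
Root: E-sharp
Major 3rd (3rd): G-double-sharp
Perfect 5th (5th): B-sharp
Minor 7th (7th): D-sharp
Augmented 11th (11th): A-double-sharp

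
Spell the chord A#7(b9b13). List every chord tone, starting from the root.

A#, C##, E#, G#, B, F#

A#7(b9b13) is a dominant seventh flat nine flat thirteen built on A#.
root → A#
3rd (major 3rd) → C##
5th (perfect 5th) → E#
7th (minor 7th) → G#
9th (minor 9th) → B
13th (minor 13th) → F#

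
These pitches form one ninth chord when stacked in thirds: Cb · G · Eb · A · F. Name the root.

F

Stacking in thirds gives F – A – Cb – Eb – G, so F is the root — F dominant ninth flat five.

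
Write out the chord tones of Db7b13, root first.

Db7b13: dominant seventh flat thirteen on Db.
Root: Db
Major 3rd (3rd): F
Perfect 5th (5th): Ab
Minor 7th (7th): Cb
Minor 13th (13th): Bbb

Db, F, Ab, Cb, Bbb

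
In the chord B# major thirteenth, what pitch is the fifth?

F##

B# major thirteenth is built on B#; its 5th is a perfect 5th above the root.
A fifth above B uses the letter F, and the perfect 5th above B# is F##.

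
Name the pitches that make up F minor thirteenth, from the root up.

F minor thirteenth is a minor thirteenth built on F.
- root: F
- minor 3rd: A-flat
- perfect 5th: C
- minor 7th: E-flat
- major 9th: G
- perfect 11th: B-flat
- major 13th: D

F, A-flat, C, E-flat, G, B-flat, D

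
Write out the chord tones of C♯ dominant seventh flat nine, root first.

C-sharp E-sharp G-sharp B D

C♯ dominant seventh flat nine is a dominant seventh flat nine built on C-sharp.
Root: C-sharp
Major 3rd (3rd): E-sharp
Perfect 5th (5th): G-sharp
Minor 7th (7th): B
Minor 9th (9th): D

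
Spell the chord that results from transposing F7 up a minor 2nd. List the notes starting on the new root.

Gb – Bb – Db – Fb

Transposed root: F → Gb (minor 2nd up). So we spell Gb dominant seventh:
Root: Gb
Major 3rd (3rd): Bb
Perfect 5th (5th): Db
Minor 7th (7th): Fb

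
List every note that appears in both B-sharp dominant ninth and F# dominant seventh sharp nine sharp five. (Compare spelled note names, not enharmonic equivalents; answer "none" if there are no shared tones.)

B-sharp dominant ninth: B-sharp D-double-sharp F-double-sharp A-sharp C-double-sharp
F# dominant seventh sharp nine sharp five: F-sharp A-sharp C-double-sharp E G-double-sharp
Common to both → A-sharp, C-double-sharp.

A-sharp  C-double-sharp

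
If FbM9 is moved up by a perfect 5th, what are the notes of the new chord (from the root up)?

Cb – Eb – Gb – Bb – Db

Fb up a perfect 5th → Cb. New chord: Cb major ninth.
Cb — root
Eb — major 3rd
Gb — perfect 5th
Bb — major 7th
Db — major 9th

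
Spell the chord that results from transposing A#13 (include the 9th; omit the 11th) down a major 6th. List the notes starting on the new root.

C#  E#  G#  B  D#  A#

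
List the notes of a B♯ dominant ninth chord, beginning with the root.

B-sharp  D-double-sharp  F-double-sharp  A-sharp  C-double-sharp

B♯ dominant ninth: dominant ninth on B-sharp.
B-sharp — root
D-double-sharp — major 3rd
F-double-sharp — perfect 5th
A-sharp — minor 7th
C-double-sharp — major 9th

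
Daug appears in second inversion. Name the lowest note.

Daug = D–F#–A#. Second inversion → fifth in the bass = A#.

A#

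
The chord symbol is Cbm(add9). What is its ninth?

D♭

Cbm(add9) is built on C♭; its 9th is a major 9th above the root.
A second above C uses the letter D, and the major 9th above C♭ is D♭.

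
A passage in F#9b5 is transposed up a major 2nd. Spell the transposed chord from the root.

A major 2nd up from F# is G#, so the new chord is G# dominant ninth flat five.
Root: G#
Major 3rd (3rd): B#
Diminished 5th (5th): D
Minor 7th (7th): F#
Major 9th (9th): A#

G# – B# – D – F# – A#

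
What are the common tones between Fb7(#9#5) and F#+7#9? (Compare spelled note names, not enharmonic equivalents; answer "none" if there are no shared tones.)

Fb7(#9#5): F♭ A♭ C E𝄫 G
F#+7#9: F♯ A♯ C𝄪 E G𝄪
Common to both → none.

none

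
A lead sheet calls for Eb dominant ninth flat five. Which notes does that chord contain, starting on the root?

E-flat, G, B-double-flat, D-flat, F

Root E-flat, quality dominant ninth flat five:
E-flat — root
G — major 3rd
B-double-flat — diminished 5th
D-flat — minor 7th
F — major 9th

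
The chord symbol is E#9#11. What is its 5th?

E#9#11 is built on E♯; its 5th is a perfect 5th above the root.
A fifth above E uses the letter B, and the perfect 5th above E♯ is B♯.

B♯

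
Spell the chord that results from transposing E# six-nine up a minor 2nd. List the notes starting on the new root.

E-sharp up a minor 2nd → F-sharp. New chord: F-sharp six-nine.
Root: F-sharp
Major 3rd (3rd): A-sharp
Perfect 5th (5th): C-sharp
Major 6th (6th): D-sharp
Major 9th (9th): G-sharp

F-sharp, A-sharp, C-sharp, D-sharp, G-sharp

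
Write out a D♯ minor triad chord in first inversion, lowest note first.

In root position, D♯ minor triad is D#–F#–A#.
First inversion puts the third (F#) in the bass.

F# – A# – D#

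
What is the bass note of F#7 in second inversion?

F#7 in root position is F#–A#–C#–E.
Second inversion places the fifth in the bass, which is C#.

C#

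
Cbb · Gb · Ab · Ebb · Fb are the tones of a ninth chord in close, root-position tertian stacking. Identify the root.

Fb

Arranged so that each adjacent pair is a third by letter name: Fb – Ab – Cbb – Ebb – Gb.
The bottom of that stack, Fb, is the root (this is Fb dominant ninth flat five).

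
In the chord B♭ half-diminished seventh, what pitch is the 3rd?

Root of B♭ half-diminished seventh = B-flat. The 3rd is a minor 3rd: B-flat up a minor 3rd → D-flat.

D-flat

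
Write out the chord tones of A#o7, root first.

A# C# E G

A#o7 is a diminished seventh built on A#.
root → A#
3rd (minor 3rd) → C#
5th (diminished 5th) → E
7th (diminished 7th) → G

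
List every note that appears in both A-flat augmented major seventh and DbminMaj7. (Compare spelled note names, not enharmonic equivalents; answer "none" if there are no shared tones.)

Ab – C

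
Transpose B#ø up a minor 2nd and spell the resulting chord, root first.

C# E G B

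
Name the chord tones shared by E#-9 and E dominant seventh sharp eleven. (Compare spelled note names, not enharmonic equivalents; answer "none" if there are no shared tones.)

G#

E#-9: E# G# B# D# F##
E dominant seventh sharp eleven: E G# B D A#
Common to both → G#.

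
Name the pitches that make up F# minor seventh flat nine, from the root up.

F-sharp – A – C-sharp – E – G

Root F-sharp, quality minor seventh flat nine:
Root: F-sharp
Minor 3rd (3rd): A
Perfect 5th (5th): C-sharp
Minor 7th (7th): E
Minor 9th (9th): G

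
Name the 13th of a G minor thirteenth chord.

Root of G minor thirteenth = G. The 13th is a major 13th: G up a major 13th → E.

E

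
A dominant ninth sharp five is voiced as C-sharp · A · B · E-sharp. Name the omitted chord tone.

G

The full A dominant ninth sharp five chord is A, C-sharp, E-sharp, G, B.
Comparing with the voicing, the minor 7th (7th) — G — is absent.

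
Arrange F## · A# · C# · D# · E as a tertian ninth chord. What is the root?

D#

Arranged so that each adjacent pair is a third by letter name: D# – F## – A# – C# – E.
The bottom of that stack, D#, is the root (this is D# dominant seventh flat nine).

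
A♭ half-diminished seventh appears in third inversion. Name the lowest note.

A♭ half-diminished seventh in root position is A-flat–C-flat–E-double-flat–G-flat.
Third inversion places the seventh in the bass, which is G-flat.

G-flat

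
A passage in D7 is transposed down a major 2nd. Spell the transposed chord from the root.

C, E, G, Bb

D down a major 2nd → C. New chord: C dominant seventh.
C — root
E — major 3rd
G — perfect 5th
Bb — minor 7th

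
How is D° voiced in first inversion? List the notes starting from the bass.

In root position, D° is D–F–A♭.
First inversion puts the third (F) in the bass.

F, A♭, D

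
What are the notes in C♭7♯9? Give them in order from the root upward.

C♭7♯9 is a dominant seventh sharp nine built on Cb.
- root: Cb
- major 3rd: Eb
- perfect 5th: Gb
- minor 7th: Bbb
- augmented 9th: D

Cb  Eb  Gb  Bbb  D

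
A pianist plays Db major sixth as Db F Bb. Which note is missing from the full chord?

The full Db major sixth chord is Db, F, Ab, Bb.
Comparing with the voicing, the perfect 5th (5th) — Ab — is absent.

Ab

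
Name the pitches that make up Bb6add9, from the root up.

Bb, D, F, G, C

Bb6add9: six-nine on Bb.
- root: Bb
- major 3rd: D
- perfect 5th: F
- major 6th: G
- major 9th: C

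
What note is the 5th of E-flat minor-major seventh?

E-flat minor-major seventh is built on E-flat; its 5th is a perfect 5th above the root.
A fifth above E uses the letter B, and the perfect 5th above E-flat is B-flat.

B-flat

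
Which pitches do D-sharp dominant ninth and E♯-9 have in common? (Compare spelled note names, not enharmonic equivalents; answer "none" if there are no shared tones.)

D# F## E#

D-sharp dominant ninth: D# F## A# C# E#
E♯-9: E# G# B# D# F##
Common to both → D#, F##, E#.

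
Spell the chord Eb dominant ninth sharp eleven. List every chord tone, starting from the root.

E-flat  G  B-flat  D-flat  F  A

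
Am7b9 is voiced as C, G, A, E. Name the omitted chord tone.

B♭

The full Am7b9 chord is A, C, E, G, B♭.
Comparing with the voicing, the minor 9th (9th) — B♭ — is absent.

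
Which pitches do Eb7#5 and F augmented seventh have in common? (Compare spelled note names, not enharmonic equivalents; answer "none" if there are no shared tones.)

Eb7#5 = Eb, G, B, Db.
F augmented seventh = F, A, C#, Eb.
Shared: Eb.

Eb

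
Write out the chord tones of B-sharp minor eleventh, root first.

Root B#, quality minor eleventh:
B# — root
D# — minor 3rd
F## — perfect 5th
A# — minor 7th
C## — major 9th
E# — perfect 11th

B#, D#, F##, A#, C##, E#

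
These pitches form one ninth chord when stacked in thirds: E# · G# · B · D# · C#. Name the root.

Arranged so that each adjacent pair is a third by letter name: C# – E# – G# – B – D#.
The bottom of that stack, C#, is the root (this is C# dominant ninth).

C#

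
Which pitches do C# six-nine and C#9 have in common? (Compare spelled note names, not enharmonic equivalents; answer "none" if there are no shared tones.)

C# six-nine: C♯ E♯ G♯ A♯ D♯
C#9: C♯ E♯ G♯ B D♯
Common to both → C♯, E♯, G♯, D♯.

C♯ E♯ G♯ D♯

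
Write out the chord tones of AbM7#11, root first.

AbM7#11 is a major seventh sharp eleven built on A♭.
A♭ — root
C — major 3rd
E♭ — perfect 5th
G — major 7th
D — augmented 11th

A♭, C, E♭, G, D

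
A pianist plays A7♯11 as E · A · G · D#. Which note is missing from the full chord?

C#

The full A7♯11 chord is A, C#, E, G, D#.
Comparing with the voicing, the major 3rd (3rd) — C# — is absent.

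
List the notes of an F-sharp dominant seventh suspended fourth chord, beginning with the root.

F# – B – C# – E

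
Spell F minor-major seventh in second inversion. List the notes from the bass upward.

In root position, F minor-major seventh is F–Ab–C–E.
Second inversion puts the fifth (C) in the bass.

C E F Ab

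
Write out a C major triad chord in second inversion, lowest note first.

G, C, E

In root position, C major triad is C–E–G.
Second inversion puts the fifth (G) in the bass.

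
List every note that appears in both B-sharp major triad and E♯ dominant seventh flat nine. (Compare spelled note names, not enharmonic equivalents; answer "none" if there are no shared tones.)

B-sharp

B-sharp major triad = B-sharp, D-double-sharp, F-double-sharp.
E♯ dominant seventh flat nine = E-sharp, G-double-sharp, B-sharp, D-sharp, F-sharp.
Shared: B-sharp.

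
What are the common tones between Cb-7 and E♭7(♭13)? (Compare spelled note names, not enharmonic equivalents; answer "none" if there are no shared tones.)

C♭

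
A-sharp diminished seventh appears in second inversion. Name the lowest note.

A-sharp diminished seventh in root position is A-sharp–C-sharp–E–G.
Second inversion places the fifth in the bass, which is E.

E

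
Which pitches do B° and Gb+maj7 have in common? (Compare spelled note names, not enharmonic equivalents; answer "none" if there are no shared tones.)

B°: B D F
Gb+maj7: Gb Bb D F
Common to both → D, F.

D  F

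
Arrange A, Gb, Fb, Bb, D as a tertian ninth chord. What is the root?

Gb

Arranged so that each adjacent pair is a third by letter name: Gb – Bb – D – Fb – A.
The bottom of that stack, Gb, is the root (this is Gb dominant seventh sharp nine sharp five).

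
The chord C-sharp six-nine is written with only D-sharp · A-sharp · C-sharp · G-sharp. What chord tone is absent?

E-sharp

The full C-sharp six-nine chord is C-sharp, E-sharp, G-sharp, A-sharp, D-sharp.
Comparing with the voicing, the major 3rd (3rd) — E-sharp — is absent.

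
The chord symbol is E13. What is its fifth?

B

E13 is built on E; its 5th is a perfect 5th above the root.
A fifth above E uses the letter B, and the perfect 5th above E is B.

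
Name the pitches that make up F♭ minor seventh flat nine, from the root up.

F♭ minor seventh flat nine: minor seventh flat nine on Fb.
Fb — root
Abb — minor 3rd
Cb — perfect 5th
Ebb — minor 7th
Gbb — minor 9th

Fb, Abb, Cb, Ebb, Gbb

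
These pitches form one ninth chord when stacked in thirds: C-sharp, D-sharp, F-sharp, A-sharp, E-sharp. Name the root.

D-sharp

Arranged so that each adjacent pair is a third by letter name: D-sharp – F-sharp – A-sharp – C-sharp – E-sharp.
The bottom of that stack, D-sharp, is the root (this is D-sharp minor ninth).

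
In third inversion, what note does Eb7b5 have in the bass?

Eb7b5 = E♭–G–B𝄫–D♭. Third inversion → seventh in the bass = D♭.

D♭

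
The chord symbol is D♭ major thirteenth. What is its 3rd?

F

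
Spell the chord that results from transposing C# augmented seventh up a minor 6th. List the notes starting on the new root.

A, C-sharp, E-sharp, G

A minor 6th up from C-sharp is A, so the new chord is A augmented seventh.
A — root
C-sharp — major 3rd
E-sharp — augmented 5th
G — minor 7th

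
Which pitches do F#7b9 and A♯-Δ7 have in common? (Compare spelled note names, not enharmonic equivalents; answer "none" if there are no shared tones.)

F#7b9 = F#, A#, C#, E, G.
A♯-Δ7 = A#, C#, E#, G##.
Shared: A#, C#.

A# – C#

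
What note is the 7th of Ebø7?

Db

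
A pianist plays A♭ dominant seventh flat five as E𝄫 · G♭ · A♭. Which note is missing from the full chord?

C

A♭ dominant seventh flat five = A♭, C, E𝄫, G♭. The voicing lacks the 3rd (major 3rd), C.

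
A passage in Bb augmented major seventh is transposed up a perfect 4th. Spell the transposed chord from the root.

A perfect 4th up from B-flat is E-flat, so the new chord is E-flat augmented major seventh.
Root: E-flat
Major 3rd (3rd): G
Augmented 5th (5th): B
Major 7th (7th): D

E-flat – G – B – D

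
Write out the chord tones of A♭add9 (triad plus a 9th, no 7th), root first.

A♭  C  E♭  B♭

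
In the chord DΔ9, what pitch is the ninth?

E

DΔ9 is built on D; its 9th is a major 9th above the root.
A second above D uses the letter E, and the major 9th above D is E.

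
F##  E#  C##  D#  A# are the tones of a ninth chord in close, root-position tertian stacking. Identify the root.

Arranged so that each adjacent pair is a third by letter name: D# – F## – A# – C## – E#.
The bottom of that stack, D#, is the root (this is D# major ninth).

D#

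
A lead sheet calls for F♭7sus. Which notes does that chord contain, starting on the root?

Root Fb, quality dominant seventh suspended fourth:
Root: Fb
Perfect 4th (4th): Bbb
Perfect 5th (5th): Cb
Minor 7th (7th): Ebb

Fb Bbb Cb Ebb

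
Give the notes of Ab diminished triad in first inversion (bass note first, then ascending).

In root position, Ab diminished triad is A-flat–C-flat–E-double-flat.
First inversion puts the third (C-flat) in the bass.

C-flat, E-double-flat, A-flat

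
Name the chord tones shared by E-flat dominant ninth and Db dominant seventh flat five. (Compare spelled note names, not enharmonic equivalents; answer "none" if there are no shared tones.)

Db F

E-flat dominant ninth = Eb, G, Bb, Db, F.
Db dominant seventh flat five = Db, F, Abb, Cb.
Shared: Db, F.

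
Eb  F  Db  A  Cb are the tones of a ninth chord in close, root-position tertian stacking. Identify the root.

Db

Arranged so that each adjacent pair is a third by letter name: Db – F – A – Cb – Eb.
The bottom of that stack, Db, is the root (this is Db dominant ninth sharp five).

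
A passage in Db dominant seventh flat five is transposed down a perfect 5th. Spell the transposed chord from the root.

G-flat, B-flat, D-double-flat, F-flat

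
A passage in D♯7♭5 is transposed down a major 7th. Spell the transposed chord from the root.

E, G♯, B♭, D

Transposed root: D♯ → E (major 7th down). So we spell E dominant seventh flat five:
E — root
G♯ — major 3rd
B♭ — diminished 5th
D — minor 7th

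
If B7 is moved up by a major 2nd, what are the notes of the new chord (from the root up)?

A major 2nd up from B is C#, so the new chord is C# dominant seventh.
- root: C#
- major 3rd: E#
- perfect 5th: G#
- minor 7th: B

C# – E# – G# – B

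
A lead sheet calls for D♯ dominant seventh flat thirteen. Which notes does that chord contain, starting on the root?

D#, F##, A#, C#, B

D♯ dominant seventh flat thirteen is a dominant seventh flat thirteen built on D#.
- root: D#
- major 3rd: F##
- perfect 5th: A#
- minor 7th: C#
- minor 13th: B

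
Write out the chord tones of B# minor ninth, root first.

B# minor ninth is a minor ninth built on B#.
B# — root
D# — minor 3rd
F## — perfect 5th
A# — minor 7th
C## — major 9th

B#, D#, F##, A#, C##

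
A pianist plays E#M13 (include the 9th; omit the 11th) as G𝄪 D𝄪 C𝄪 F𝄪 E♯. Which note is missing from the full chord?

B♯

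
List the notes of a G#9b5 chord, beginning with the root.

G#9b5 is a dominant ninth flat five built on G#.
- root: G#
- major 3rd: B#
- diminished 5th: D
- minor 7th: F#
- major 9th: A#

G#, B#, D, F#, A#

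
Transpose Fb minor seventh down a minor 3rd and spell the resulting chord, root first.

Db Fb Ab Cb

A minor 3rd down from Fb is Db, so the new chord is Db minor seventh.
Db — root
Fb — minor 3rd
Ab — perfect 5th
Cb — minor 7th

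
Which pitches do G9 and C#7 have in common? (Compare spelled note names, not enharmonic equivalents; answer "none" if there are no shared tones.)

B

G9: G B D F A
C#7: C# E# G# B
Common to both → B.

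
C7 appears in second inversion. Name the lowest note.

C7 = C–E–G–B♭. Second inversion → fifth in the bass = G.

G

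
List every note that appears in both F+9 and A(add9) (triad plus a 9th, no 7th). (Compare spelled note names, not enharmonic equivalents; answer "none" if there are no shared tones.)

A, C#

F+9: F A C# Eb G
A(add9): A C# E B
Common to both → A, C#.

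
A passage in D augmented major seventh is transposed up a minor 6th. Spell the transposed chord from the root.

Bb, D, F#, A

A minor 6th up from D is Bb, so the new chord is Bb augmented major seventh.
Root: Bb
Major 3rd (3rd): D
Augmented 5th (5th): F#
Major 7th (7th): A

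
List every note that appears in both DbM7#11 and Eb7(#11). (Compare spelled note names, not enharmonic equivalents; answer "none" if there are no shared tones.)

DbM7#11: D♭ F A♭ C G
Eb7(#11): E♭ G B♭ D♭ A
Common to both → D♭, G.

D♭, G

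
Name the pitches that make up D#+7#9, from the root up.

D#+7#9: dominant seventh sharp nine sharp five on D#.
Root: D#
Major 3rd (3rd): F##
Augmented 5th (5th): A##
Minor 7th (7th): C#
Augmented 9th (9th): E##

D#  F##  A##  C#  E##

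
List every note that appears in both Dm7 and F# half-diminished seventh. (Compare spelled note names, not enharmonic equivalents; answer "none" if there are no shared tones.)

Dm7: D F A C
F# half-diminished seventh: F# A C E
Common to both → A, C.

A C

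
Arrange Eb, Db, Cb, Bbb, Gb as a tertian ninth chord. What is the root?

Cb

Arranged so that each adjacent pair is a third by letter name: Cb – Eb – Gb – Bbb – Db.
The bottom of that stack, Cb, is the root (this is Cb dominant ninth).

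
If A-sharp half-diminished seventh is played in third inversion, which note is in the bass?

A-sharp half-diminished seventh in root position is A♯–C♯–E–G♯.
Third inversion places the seventh in the bass, which is G♯.

G♯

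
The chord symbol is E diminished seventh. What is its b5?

E diminished seventh is built on E; its 5th is a diminished 5th above the root.
A fifth above E uses the letter B, and the diminished 5th above E is B-flat.

B-flat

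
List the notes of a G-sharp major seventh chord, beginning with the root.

Root G-sharp, quality major seventh:
root → G-sharp
3rd (major 3rd) → B-sharp
5th (perfect 5th) → D-sharp
7th (major 7th) → F-double-sharp

G-sharp, B-sharp, D-sharp, F-double-sharp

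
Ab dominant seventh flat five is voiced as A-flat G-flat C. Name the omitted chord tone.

E-double-flat

Ab dominant seventh flat five = A-flat, C, E-double-flat, G-flat. The voicing lacks the 5th (diminished 5th), E-double-flat.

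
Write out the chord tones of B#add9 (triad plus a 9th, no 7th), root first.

B#add9 is an added-ninth built on B♯.
B♯ — root
D𝄪 — major 3rd
F𝄪 — perfect 5th
C𝄪 — major 9th

B♯ – D𝄪 – F𝄪 – C𝄪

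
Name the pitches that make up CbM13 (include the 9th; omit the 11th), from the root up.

C♭ – E♭ – G♭ – B♭ – D♭ – A♭

CbM13: major thirteenth on C♭.
- root: C♭
- major 3rd: E♭
- perfect 5th: G♭
- major 7th: B♭
- major 9th: D♭
- major 13th: A♭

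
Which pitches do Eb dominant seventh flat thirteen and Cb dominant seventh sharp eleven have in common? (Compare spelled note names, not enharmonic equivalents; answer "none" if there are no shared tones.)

E-flat – C-flat

Eb dominant seventh flat thirteen = E-flat, G, B-flat, D-flat, C-flat.
Cb dominant seventh sharp eleven = C-flat, E-flat, G-flat, B-double-flat, F.
Shared: E-flat, C-flat.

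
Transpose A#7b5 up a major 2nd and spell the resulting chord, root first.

B#, D##, F#, A#

A major 2nd up from A# is B#, so the new chord is B# dominant seventh flat five.
- root: B#
- major 3rd: D##
- diminished 5th: F#
- minor 7th: A#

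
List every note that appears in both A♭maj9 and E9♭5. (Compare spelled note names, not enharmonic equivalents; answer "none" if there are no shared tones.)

Bb

A♭maj9 = Ab, C, Eb, G, Bb.
E9♭5 = E, G#, Bb, D, F#.
Shared: Bb.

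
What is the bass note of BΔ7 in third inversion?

BΔ7 in root position is B–D#–F#–A#.
Third inversion places the seventh in the bass, which is A#.

A#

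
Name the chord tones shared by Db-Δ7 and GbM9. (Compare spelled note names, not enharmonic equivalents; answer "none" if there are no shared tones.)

Db-Δ7: Db Fb Ab C
GbM9: Gb Bb Db F Ab
Common to both → Db, Ab.

Db  Ab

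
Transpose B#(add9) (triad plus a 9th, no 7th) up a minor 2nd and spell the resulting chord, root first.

Transposed root: B# → C# (minor 2nd up). So we spell C# added-ninth:
- root: C#
- major 3rd: E#
- perfect 5th: G#
- major 9th: D#

C# E# G# D#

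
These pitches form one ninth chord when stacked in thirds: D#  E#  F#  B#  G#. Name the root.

Stacking in thirds gives E# – G# – B# – D# – F#, so E# is the root — E# minor seventh flat nine.

E#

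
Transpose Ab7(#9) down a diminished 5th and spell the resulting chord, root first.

Ab down a diminished 5th → D. New chord: D dominant seventh sharp nine.
root → D
3rd (major 3rd) → F#
5th (perfect 5th) → A
7th (minor 7th) → C
9th (augmented 9th) → E#

D, F#, A, C, E#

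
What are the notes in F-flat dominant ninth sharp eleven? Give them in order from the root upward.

F-flat  A-flat  C-flat  E-double-flat  G-flat  B-flat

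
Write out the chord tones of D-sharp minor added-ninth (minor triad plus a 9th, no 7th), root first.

Root D♯, quality minor added-ninth:
root → D♯
3rd (minor 3rd) → F♯
5th (perfect 5th) → A♯
9th (major 9th) → E♯

D♯, F♯, A♯, E♯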